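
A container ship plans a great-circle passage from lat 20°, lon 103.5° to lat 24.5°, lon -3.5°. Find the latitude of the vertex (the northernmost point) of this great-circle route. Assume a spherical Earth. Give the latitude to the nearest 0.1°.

The great circle lies in the plane with unit normal n̂ = (p₁ × p₂)/|p₁ × p₂|.
Here n̂_z ≈ -0.823; the vertex latitude is φ_max = arccos|n̂_z| ≈ 34.7°.
Check via Clairaut: cos φ_max = |cos φ₁| · sin C = cos(20.0°)·sin(61.1°) ≈ 0.823, again giving ≈ 34.7°.

≈ 34.7°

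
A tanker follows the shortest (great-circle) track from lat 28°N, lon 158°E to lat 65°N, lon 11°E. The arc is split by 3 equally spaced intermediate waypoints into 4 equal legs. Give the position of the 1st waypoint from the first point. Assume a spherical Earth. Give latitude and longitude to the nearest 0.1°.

≈ lat 48.1°N, lon 150.9°E

Convert each endpoint to a unit vector on the sphere (x = cos φ cos λ, y = cos φ sin λ, z = sin φ).
The central angle between the endpoints is δ = arccos(p₁·p₂) ≈ 1.458 rad (83.5°).
Interpolate at f = 1/4 with slerp weights a = sin((1−f)δ)/sin δ ≈ 0.894, b = sin(fδ)/sin δ ≈ 0.359.
p = a·p₁ + b·p₂ ≈ (-0.583, 0.325, 0.745); φ = arcsin(p_z) ≈ 48.14°, λ = atan2(p_y, p_x) ≈ 150.89°.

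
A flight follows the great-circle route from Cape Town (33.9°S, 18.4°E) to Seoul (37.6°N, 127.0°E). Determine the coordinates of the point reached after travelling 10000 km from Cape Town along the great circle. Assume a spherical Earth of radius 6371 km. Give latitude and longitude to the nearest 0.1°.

Convert each endpoint to a unit vector on the sphere (x = cos φ cos λ, y = cos φ sin λ, z = sin φ).
The central angle between the endpoints is δ = arccos(p₁·p₂) ≈ 2.153 rad (123.4°). The total great-circle distance is δ·R ≈ 2.153 × 6371 ≈ 13718 km, so the target fraction is f = 10000/13718 ≈ 0.729.
Interpolate at f ≈ 0.729 with slerp weights a = sin((1−f)δ)/sin δ ≈ 0.660, b = sin(fδ)/sin δ ≈ 1.197.
p = a·p₁ + b·p₂ ≈ (-0.051, 0.931, 0.363); φ = arcsin(p_z) ≈ 21.26°, λ = atan2(p_y, p_x) ≈ 93.15°.

≈ 21.3°N, 93.2°E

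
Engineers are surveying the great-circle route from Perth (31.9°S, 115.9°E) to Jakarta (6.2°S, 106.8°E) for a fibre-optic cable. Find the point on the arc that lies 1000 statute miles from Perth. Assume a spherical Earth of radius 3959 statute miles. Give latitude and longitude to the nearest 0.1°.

≈ (18.2°S, 110.7°E)

From cos δ = sin φ₁ sin φ₂ + cos φ₁ cos φ₂ cos Δλ, the central angle is δ ≈ 0.472 rad (27.1°). The total great-circle distance is δ·R ≈ 0.472 × 3959 ≈ 1870 mi, so the target fraction is f = 1000/1870 ≈ 0.535.
Interpolate at f ≈ 0.535 with slerp weights a = sin((1−f)δ)/sin δ ≈ 0.479, b = sin(fδ)/sin δ ≈ 0.549.
p = a·p₁ + b·p₂ ≈ (-0.336, 0.889, -0.313); φ = arcsin(p_z) ≈ -18.21°, λ = atan2(p_y, p_x) ≈ 110.68°.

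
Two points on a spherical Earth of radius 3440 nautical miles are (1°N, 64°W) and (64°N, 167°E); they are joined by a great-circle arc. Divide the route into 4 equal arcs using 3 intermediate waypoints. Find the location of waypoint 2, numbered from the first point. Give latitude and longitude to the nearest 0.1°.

≈ (48.9°N, 89.2°W)

From cos δ = sin φ₁ sin φ₂ + cos φ₁ cos φ₂ cos Δλ, the central angle is δ ≈ 1.834 rad (105.1°).
Interpolate at f = 2/4 with slerp weights a = sin((1−f)δ)/sin δ ≈ 0.822, b = sin(fδ)/sin δ ≈ 0.822.
p = a·p₁ + b·p₂ ≈ (0.009, -0.658, 0.753); φ = arcsin(p_z) ≈ 48.87°, λ = atan2(p_y, p_x) ≈ -89.20°.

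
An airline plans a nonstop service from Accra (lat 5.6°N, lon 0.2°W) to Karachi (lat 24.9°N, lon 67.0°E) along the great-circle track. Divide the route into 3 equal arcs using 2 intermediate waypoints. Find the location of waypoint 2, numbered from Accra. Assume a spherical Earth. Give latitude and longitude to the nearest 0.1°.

From cos δ = sin φ₁ sin φ₂ + cos φ₁ cos φ₂ cos Δλ, the central angle is δ ≈ 1.169 rad (67.0°).
Interpolate at f = 2/3 with slerp weights a = sin((1−f)δ)/sin δ ≈ 0.413, b = sin(fδ)/sin δ ≈ 0.764.
p = a·p₁ + b·p₂ ≈ (0.681, 0.636, 0.362); φ = arcsin(p_z) ≈ 21.21°, λ = atan2(p_y, p_x) ≈ 43.03°.

≈ lat 21.2°N, lon 43.0°E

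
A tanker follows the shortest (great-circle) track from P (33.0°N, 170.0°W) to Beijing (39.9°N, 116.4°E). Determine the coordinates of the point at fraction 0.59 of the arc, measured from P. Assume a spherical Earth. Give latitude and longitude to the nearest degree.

From cos δ = sin φ₁ sin φ₂ + cos φ₁ cos φ₂ cos Δλ, the central angle is δ ≈ 1.011 rad (57.9°).
Interpolate at f = 0.59 with slerp weights a = sin((1−f)δ)/sin δ ≈ 0.475, b = sin(fδ)/sin δ ≈ 0.663.
p = a·p₁ + b·p₂ ≈ (-0.619, 0.386, 0.684); φ = arcsin(p_z) ≈ 43.16°, λ = atan2(p_y, p_x) ≈ 148.02°.

≈ (43°N, 148°E)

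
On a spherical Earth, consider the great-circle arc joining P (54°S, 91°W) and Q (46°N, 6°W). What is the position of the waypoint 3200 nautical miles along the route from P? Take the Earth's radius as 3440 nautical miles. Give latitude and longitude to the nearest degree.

≈ (13°S, 48°W)

The haversine formula gives a central angle δ ≈ 2.149 rad (123.1°) between the endpoints. The total great-circle distance is δ·R ≈ 2.149 × 3440 ≈ 7392 nmi, so the target fraction is f = 3200/7392 ≈ 0.433.
Interpolate at f ≈ 0.433 with slerp weights a = sin((1−f)δ)/sin δ ≈ 1.121, b = sin(fδ)/sin δ ≈ 0.957.
p = a·p₁ + b·p₂ ≈ (0.650, -0.728, -0.218); φ = arcsin(p_z) ≈ -12.59°, λ = atan2(p_y, p_x) ≈ -48.25°.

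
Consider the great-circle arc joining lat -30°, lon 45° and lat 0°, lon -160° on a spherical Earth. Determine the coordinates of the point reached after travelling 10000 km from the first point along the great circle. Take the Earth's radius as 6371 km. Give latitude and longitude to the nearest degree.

Convert each endpoint to a unit vector on the sphere (x = cos φ cos λ, y = cos φ sin λ, z = sin φ).
The central angle between the endpoints is δ = arccos(p₁·p₂) ≈ 2.473 rad (141.7°). The total great-circle distance is δ·R ≈ 2.473 × 6371 ≈ 15757 km, so the target fraction is f = 10000/15757 ≈ 0.635.
Interpolate at f ≈ 0.635 with slerp weights a = sin((1−f)δ)/sin δ ≈ 1.268, b = sin(fδ)/sin δ ≈ 1.614.
p = a·p₁ + b·p₂ ≈ (-0.740, 0.224, -0.634); φ = arcsin(p_z) ≈ -39.34°, λ = atan2(p_y, p_x) ≈ 163.13°.

≈ lat -39°, lon 163°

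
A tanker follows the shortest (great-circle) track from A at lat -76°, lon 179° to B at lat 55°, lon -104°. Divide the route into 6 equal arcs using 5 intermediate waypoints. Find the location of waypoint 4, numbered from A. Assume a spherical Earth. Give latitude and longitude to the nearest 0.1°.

The haversine formula gives a central angle δ ≈ 2.440 rad (139.8°) between the endpoints.
Interpolate at f = 4/6 with slerp weights a = sin((1−f)δ)/sin δ ≈ 1.125, b = sin(fδ)/sin δ ≈ 1.546.
p = a·p₁ + b·p₂ ≈ (-0.487, -0.856, 0.175); φ = arcsin(p_z) ≈ 10.08°, λ = atan2(p_y, p_x) ≈ -119.63°.

≈ lat 10.1°, lon -119.6°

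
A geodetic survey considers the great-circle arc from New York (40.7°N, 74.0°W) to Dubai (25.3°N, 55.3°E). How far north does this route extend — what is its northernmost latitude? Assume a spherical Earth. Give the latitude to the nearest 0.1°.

The great circle lies in the plane with unit normal n̂ = (p₁ × p₂)/|p₁ × p₂|.
Here n̂_z ≈ +0.537; the vertex latitude is φ_max = arccos|n̂_z| ≈ 57.5°.
Check via Clairaut: cos φ_max = |cos φ₁| · sin C = cos(40.7°)·sin(45.1°) ≈ 0.537, again giving ≈ 57.5°.

≈ 57.5°N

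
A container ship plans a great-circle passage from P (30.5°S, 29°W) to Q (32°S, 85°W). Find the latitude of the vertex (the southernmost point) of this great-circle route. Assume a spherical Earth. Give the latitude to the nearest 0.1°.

≈ 34.5°S

The great circle lies in the plane with unit normal n̂ = (p₁ × p₂)/|p₁ × p₂|.
Here n̂_z ≈ -0.824; the vertex latitude is φ_max = arccos|n̂_z| ≈ 34.5°.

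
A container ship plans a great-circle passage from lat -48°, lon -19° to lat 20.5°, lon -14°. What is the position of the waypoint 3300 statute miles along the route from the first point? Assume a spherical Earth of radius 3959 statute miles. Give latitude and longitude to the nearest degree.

≈ lat 0°, lon -15°

Convert each endpoint to a unit vector on the sphere (x = cos φ cos λ, y = cos φ sin λ, z = sin φ).
The central angle between the endpoints is δ = arccos(p₁·p₂) ≈ 1.198 rad (68.6°). The total great-circle distance is δ·R ≈ 1.198 × 3959 ≈ 4743 mi, so the target fraction is f = 3300/4743 ≈ 0.696.
Interpolate at f ≈ 0.696 with slerp weights a = sin((1−f)δ)/sin δ ≈ 0.383, b = sin(fδ)/sin δ ≈ 0.795.
p = a·p₁ + b·p₂ ≈ (0.965, -0.264, -0.006); φ = arcsin(p_z) ≈ -0.35°, λ = atan2(p_y, p_x) ≈ -15.28°.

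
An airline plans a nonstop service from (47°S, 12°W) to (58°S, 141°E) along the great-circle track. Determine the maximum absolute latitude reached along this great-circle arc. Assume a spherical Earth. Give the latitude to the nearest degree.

The great circle lies in the plane with unit normal n̂ = (p₁ × p₂)/|p₁ × p₂|.
Here n̂_z ≈ +0.172; the vertex latitude is φ_max = arccos|n̂_z| ≈ 80.1°.
Check via Clairaut: cos φ_max = |cos φ₁| · sin C = cos(47.0°)·sin(165.4°) ≈ 0.172, again giving ≈ 80.1°.

≈ 80°S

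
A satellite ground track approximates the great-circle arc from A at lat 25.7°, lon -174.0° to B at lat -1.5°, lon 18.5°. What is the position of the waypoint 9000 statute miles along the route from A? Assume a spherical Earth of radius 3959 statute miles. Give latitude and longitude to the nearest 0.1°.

The haversine formula gives a central angle δ ≈ 2.670 rad (153.0°) between the endpoints. The total great-circle distance is δ·R ≈ 2.670 × 3959 ≈ 10570 mi, so the target fraction is f = 9000/10570 ≈ 0.851.
Interpolate at f ≈ 0.851 with slerp weights a = sin((1−f)δ)/sin δ ≈ 0.850, b = sin(fδ)/sin δ ≈ 1.679.
p = a·p₁ + b·p₂ ≈ (0.831, 0.453, 0.325); φ = arcsin(p_z) ≈ 18.94°, λ = atan2(p_y, p_x) ≈ 28.59°.

≈ lat 18.9°, lon 28.6°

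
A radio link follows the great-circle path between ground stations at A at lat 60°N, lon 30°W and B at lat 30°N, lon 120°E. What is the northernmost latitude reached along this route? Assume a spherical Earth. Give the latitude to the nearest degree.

The great circle lies in the plane with unit normal n̂ = (p₁ × p₂)/|p₁ × p₂|.
Here n̂_z ≈ +0.217; the vertex latitude is φ_max = arccos|n̂_z| ≈ 77.5°.

≈ 77°N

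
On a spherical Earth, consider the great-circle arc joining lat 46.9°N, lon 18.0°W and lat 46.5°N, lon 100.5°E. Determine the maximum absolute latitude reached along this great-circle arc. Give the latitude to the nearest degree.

≈ 64°N

The great circle lies in the plane with unit normal n̂ = (p₁ × p₂)/|p₁ × p₂|.
Here n̂_z ≈ +0.434; the vertex latitude is φ_max = arccos|n̂_z| ≈ 64.3°.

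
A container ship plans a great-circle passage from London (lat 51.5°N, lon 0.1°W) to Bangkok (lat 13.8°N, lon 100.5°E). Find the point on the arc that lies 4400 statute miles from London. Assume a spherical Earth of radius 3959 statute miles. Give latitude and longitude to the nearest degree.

≈ lat 31°N, lon 85°E

Write both endpoints as unit vectors p₁, p₂ with components (cos φ cos λ, cos φ sin λ, sin φ).
The central angle between the endpoints is δ = arccos(p₁·p₂) ≈ 1.495 rad (85.7°). The total great-circle distance is δ·R ≈ 1.495 × 3959 ≈ 5920 mi, so the target fraction is f = 4400/5920 ≈ 0.743.
Interpolate at f ≈ 0.743 with slerp weights a = sin((1−f)δ)/sin δ ≈ 0.376, b = sin(fδ)/sin δ ≈ 0.899.
p = a·p₁ + b·p₂ ≈ (0.075, 0.858, 0.508); φ = arcsin(p_z) ≈ 30.55°, λ = atan2(p_y, p_x) ≈ 85.02°.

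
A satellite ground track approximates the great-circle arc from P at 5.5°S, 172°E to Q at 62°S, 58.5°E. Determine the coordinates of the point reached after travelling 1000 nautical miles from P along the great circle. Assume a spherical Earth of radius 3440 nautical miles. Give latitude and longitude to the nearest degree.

≈ 20°S, 164°E

From cos δ = sin φ₁ sin φ₂ + cos φ₁ cos φ₂ cos Δλ, the central angle is δ ≈ 1.673 rad (95.8°). The total great-circle distance is δ·R ≈ 1.673 × 3440 ≈ 5754 nmi, so the target fraction is f = 1000/5754 ≈ 0.174.
Interpolate at f ≈ 0.174 with slerp weights a = sin((1−f)δ)/sin δ ≈ 0.987, b = sin(fδ)/sin δ ≈ 0.288.
p = a·p₁ + b·p₂ ≈ (-0.903, 0.252, -0.349); φ = arcsin(p_z) ≈ -20.43°, λ = atan2(p_y, p_x) ≈ 164.39°.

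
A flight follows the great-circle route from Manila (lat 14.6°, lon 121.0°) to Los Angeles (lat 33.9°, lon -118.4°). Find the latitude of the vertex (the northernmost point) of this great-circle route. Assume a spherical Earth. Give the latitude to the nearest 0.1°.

The great circle lies in the plane with unit normal n̂ = (p₁ × p₂)/|p₁ × p₂|.
Here n̂_z ≈ +0.718; the vertex latitude is φ_max = arccos|n̂_z| ≈ 44.1°.

≈ 44.1°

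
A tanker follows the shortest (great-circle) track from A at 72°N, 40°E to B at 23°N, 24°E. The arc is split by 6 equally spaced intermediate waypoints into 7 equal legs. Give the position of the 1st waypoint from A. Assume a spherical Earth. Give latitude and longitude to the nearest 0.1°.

Convert each endpoint to a unit vector on the sphere (x = cos φ cos λ, y = cos φ sin λ, z = sin φ).
The central angle between the endpoints is δ = arccos(p₁·p₂) ≈ 0.870 rad (49.8°).
Interpolate at f = 1/7 with slerp weights a = sin((1−f)δ)/sin δ ≈ 0.888, b = sin(fδ)/sin δ ≈ 0.162.
p = a·p₁ + b·p₂ ≈ (0.347, 0.237, 0.908); φ = arcsin(p_z) ≈ 65.18°, λ = atan2(p_y, p_x) ≈ 34.38°.

≈ 65.2°N, 34.4°E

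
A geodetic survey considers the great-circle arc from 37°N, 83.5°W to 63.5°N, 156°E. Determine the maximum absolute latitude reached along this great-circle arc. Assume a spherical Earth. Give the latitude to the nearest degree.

≈ 71°N

The great circle lies in the plane with unit normal n̂ = (p₁ × p₂)/|p₁ × p₂|.
Here n̂_z ≈ -0.329; the vertex latitude is φ_max = arccos|n̂_z| ≈ 70.8°.
Check via Clairaut: cos φ_max = |cos φ₁| · sin C = cos(37.0°)·sin(24.3°) ≈ 0.329, again giving ≈ 70.8°.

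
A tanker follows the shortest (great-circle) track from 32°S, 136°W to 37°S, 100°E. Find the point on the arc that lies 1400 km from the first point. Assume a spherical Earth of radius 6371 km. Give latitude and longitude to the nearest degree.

≈ 41°S, 147°W

Write both endpoints as unit vectors p₁, p₂ with components (cos φ cos λ, cos φ sin λ, sin φ).
The central angle between the endpoints is δ = arccos(p₁·p₂) ≈ 1.631 rad (93.4°). The total great-circle distance is δ·R ≈ 1.631 × 6371 ≈ 10389 km, so the target fraction is f = 1400/10389 ≈ 0.135.
Interpolate at f ≈ 0.135 with slerp weights a = sin((1−f)δ)/sin δ ≈ 0.989, b = sin(fδ)/sin δ ≈ 0.218.
p = a·p₁ + b·p₂ ≈ (-0.634, -0.411, -0.656); φ = arcsin(p_z) ≈ -40.96°, λ = atan2(p_y, p_x) ≈ -147.04°.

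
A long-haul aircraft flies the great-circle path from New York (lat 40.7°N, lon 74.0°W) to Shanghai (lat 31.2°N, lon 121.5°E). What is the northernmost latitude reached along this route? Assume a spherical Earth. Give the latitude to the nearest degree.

The great circle lies in the plane with unit normal n̂ = (p₁ × p₂)/|p₁ × p₂|.
Here n̂_z ≈ -0.181; the vertex latitude is φ_max = arccos|n̂_z| ≈ 79.6°.
Check via Clairaut: cos φ_max = |cos φ₁| · sin C = cos(40.7°)·sin(13.8°) ≈ 0.181, again giving ≈ 79.6°.

≈ 80°N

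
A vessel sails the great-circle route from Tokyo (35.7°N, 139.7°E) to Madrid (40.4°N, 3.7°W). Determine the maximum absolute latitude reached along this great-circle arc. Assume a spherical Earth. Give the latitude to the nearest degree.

The great circle lies in the plane with unit normal n̂ = (p₁ × p₂)/|p₁ × p₂|.
Here n̂_z ≈ -0.371; the vertex latitude is φ_max = arccos|n̂_z| ≈ 68.2°.
Check via Clairaut: cos φ_max = |cos φ₁| · sin C = cos(35.7°)·sin(27.2°) ≈ 0.371, again giving ≈ 68.2°.

≈ 68°N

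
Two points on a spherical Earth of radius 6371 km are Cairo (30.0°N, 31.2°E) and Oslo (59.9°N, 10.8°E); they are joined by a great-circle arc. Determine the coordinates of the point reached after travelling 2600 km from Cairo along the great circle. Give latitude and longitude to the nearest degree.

≈ 52°N, 19°E

The haversine formula gives a central angle δ ≈ 0.574 rad (32.9°) between the endpoints. The total great-circle distance is δ·R ≈ 0.574 × 6371 ≈ 3658 km, so the target fraction is f = 2600/3658 ≈ 0.711.
Interpolate at f ≈ 0.711 with slerp weights a = sin((1−f)δ)/sin δ ≈ 0.304, b = sin(fδ)/sin δ ≈ 0.731.
p = a·p₁ + b·p₂ ≈ (0.585, 0.205, 0.784); φ = arcsin(p_z) ≈ 51.66°, λ = atan2(p_y, p_x) ≈ 19.32°.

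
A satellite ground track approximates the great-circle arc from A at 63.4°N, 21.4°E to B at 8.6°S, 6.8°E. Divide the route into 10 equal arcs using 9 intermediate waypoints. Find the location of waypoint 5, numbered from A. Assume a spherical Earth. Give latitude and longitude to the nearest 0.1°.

≈ 27.6°N, 11.3°E

From cos δ = sin φ₁ sin φ₂ + cos φ₁ cos φ₂ cos Δλ, the central angle is δ ≈ 1.272 rad (72.9°).
Interpolate at f = 5/10 with slerp weights a = sin((1−f)δ)/sin δ ≈ 0.621, b = sin(fδ)/sin δ ≈ 0.621.
p = a·p₁ + b·p₂ ≈ (0.869, 0.174, 0.463); φ = arcsin(p_z) ≈ 27.56°, λ = atan2(p_y, p_x) ≈ 11.34°.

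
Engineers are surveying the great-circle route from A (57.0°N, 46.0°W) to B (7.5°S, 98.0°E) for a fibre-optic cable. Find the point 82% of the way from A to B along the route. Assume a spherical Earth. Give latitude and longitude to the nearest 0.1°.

Convert each endpoint to a unit vector on the sphere (x = cos φ cos λ, y = cos φ sin λ, z = sin φ).
The central angle between the endpoints is δ = arccos(p₁·p₂) ≈ 2.149 rad (123.1°).
Interpolate at f = 0.82 with slerp weights a = sin((1−f)δ)/sin δ ≈ 0.450, b = sin(fδ)/sin δ ≈ 1.172.
p = a·p₁ + b·p₂ ≈ (0.009, 0.974, 0.225); φ = arcsin(p_z) ≈ 12.99°, λ = atan2(p_y, p_x) ≈ 89.49°.

≈ (13.0°N, 89.5°E)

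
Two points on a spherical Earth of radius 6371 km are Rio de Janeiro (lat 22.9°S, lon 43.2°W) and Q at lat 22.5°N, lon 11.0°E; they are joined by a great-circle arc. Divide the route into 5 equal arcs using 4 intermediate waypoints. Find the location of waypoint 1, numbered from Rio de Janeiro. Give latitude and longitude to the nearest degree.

≈ lat 14°S, lon 32°W

Write both endpoints as unit vectors p₁, p₂ with components (cos φ cos λ, cos φ sin λ, sin φ).
The central angle between the endpoints is δ = arccos(p₁·p₂) ≈ 1.214 rad (69.6°).
Interpolate at f = 1/5 with slerp weights a = sin((1−f)δ)/sin δ ≈ 0.881, b = sin(fδ)/sin δ ≈ 0.257.
p = a·p₁ + b·p₂ ≈ (0.824, -0.510, -0.245); φ = arcsin(p_z) ≈ -14.16°, λ = atan2(p_y, p_x) ≈ -31.76°.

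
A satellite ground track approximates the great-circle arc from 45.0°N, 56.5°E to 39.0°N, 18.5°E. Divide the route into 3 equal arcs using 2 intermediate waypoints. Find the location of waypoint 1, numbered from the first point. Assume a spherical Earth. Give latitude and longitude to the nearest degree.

≈ 44°N, 43°E

Write both endpoints as unit vectors p₁, p₂ with components (cos φ cos λ, cos φ sin λ, sin φ).
The central angle between the endpoints is δ = arccos(p₁·p₂) ≈ 0.499 rad (28.6°).
Interpolate at f = 1/3 with slerp weights a = sin((1−f)δ)/sin δ ≈ 0.682, b = sin(fδ)/sin δ ≈ 0.346.
p = a·p₁ + b·p₂ ≈ (0.521, 0.488, 0.700); φ = arcsin(p_z) ≈ 44.45°, λ = atan2(p_y, p_x) ≈ 43.09°.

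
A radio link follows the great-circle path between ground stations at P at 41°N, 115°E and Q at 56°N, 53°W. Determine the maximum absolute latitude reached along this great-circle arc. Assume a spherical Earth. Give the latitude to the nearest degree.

The great circle lies in the plane with unit normal n̂ = (p₁ × p₂)/|p₁ × p₂|.
Here n̂_z ≈ -0.089; the vertex latitude is φ_max = arccos|n̂_z| ≈ 84.9°.

≈ 85°N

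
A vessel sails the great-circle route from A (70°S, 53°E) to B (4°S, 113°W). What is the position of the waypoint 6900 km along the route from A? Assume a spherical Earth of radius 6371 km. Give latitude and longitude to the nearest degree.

Convert each endpoint to a unit vector on the sphere (x = cos φ cos λ, y = cos φ sin λ, z = sin φ).
The central angle between the endpoints is δ = arccos(p₁·p₂) ≈ 1.840 rad (105.4°). The total great-circle distance is δ·R ≈ 1.840 × 6371 ≈ 11720 km, so the target fraction is f = 6900/11720 ≈ 0.589.
Interpolate at f ≈ 0.589 with slerp weights a = sin((1−f)δ)/sin δ ≈ 0.712, b = sin(fδ)/sin δ ≈ 0.916.
p = a·p₁ + b·p₂ ≈ (-0.211, -0.647, -0.733); φ = arcsin(p_z) ≈ -47.13°, λ = atan2(p_y, p_x) ≈ -108.03°.

≈ (47°S, 108°W)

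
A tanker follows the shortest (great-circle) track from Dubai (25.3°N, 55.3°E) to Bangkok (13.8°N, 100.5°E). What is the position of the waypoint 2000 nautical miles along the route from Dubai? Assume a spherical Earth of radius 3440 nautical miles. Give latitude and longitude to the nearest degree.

From cos δ = sin φ₁ sin φ₂ + cos φ₁ cos φ₂ cos Δλ, the central angle is δ ≈ 0.766 rad (43.9°). The total great-circle distance is δ·R ≈ 0.766 × 3440 ≈ 2635 nmi, so the target fraction is f = 2000/2635 ≈ 0.759.
Interpolate at f ≈ 0.759 with slerp weights a = sin((1−f)δ)/sin δ ≈ 0.265, b = sin(fδ)/sin δ ≈ 0.792.
p = a·p₁ + b·p₂ ≈ (-0.004, 0.953, 0.302); φ = arcsin(p_z) ≈ 17.59°, λ = atan2(p_y, p_x) ≈ 90.23°.

≈ 18°N, 90°E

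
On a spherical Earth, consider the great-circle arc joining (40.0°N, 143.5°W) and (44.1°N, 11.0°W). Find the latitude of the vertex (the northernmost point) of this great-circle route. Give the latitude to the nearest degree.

The great circle lies in the plane with unit normal n̂ = (p₁ × p₂)/|p₁ × p₂|.
Here n̂_z ≈ +0.407; the vertex latitude is φ_max = arccos|n̂_z| ≈ 66.0°.

≈ 66°N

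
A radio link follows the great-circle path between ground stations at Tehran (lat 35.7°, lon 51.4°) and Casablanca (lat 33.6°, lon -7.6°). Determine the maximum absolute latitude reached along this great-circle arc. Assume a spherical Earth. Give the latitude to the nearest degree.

≈ 39°

The great circle lies in the plane with unit normal n̂ = (p₁ × p₂)/|p₁ × p₂|.
Here n̂_z ≈ -0.782; the vertex latitude is φ_max = arccos|n̂_z| ≈ 38.5°.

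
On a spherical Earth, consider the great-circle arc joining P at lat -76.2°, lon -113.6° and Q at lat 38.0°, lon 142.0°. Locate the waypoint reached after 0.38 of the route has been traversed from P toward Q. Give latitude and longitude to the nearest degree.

From cos δ = sin φ₁ sin φ₂ + cos φ₁ cos φ₂ cos Δλ, the central angle is δ ≈ 2.271 rad (130.1°).
Interpolate at f = 0.38 with slerp weights a = sin((1−f)δ)/sin δ ≈ 1.291, b = sin(fδ)/sin δ ≈ 0.994.
p = a·p₁ + b·p₂ ≈ (-0.740, 0.200, -0.642); φ = arcsin(p_z) ≈ -39.91°, λ = atan2(p_y, p_x) ≈ 164.88°.

≈ lat -40°, lon 165°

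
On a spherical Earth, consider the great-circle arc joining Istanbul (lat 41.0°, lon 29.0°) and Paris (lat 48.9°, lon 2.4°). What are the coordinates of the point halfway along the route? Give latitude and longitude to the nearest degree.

≈ lat 46°, lon 17°

The haversine formula gives a central angle δ ≈ 0.354 rad (20.3°) between the endpoints.
Interpolate at f = 1/2 with slerp weights a = sin((1−f)δ)/sin δ ≈ 0.508, b = sin(fδ)/sin δ ≈ 0.508.
p = a·p₁ + b·p₂ ≈ (0.669, 0.200, 0.716); φ = arcsin(p_z) ≈ 45.72°, λ = atan2(p_y, p_x) ≈ 16.63°.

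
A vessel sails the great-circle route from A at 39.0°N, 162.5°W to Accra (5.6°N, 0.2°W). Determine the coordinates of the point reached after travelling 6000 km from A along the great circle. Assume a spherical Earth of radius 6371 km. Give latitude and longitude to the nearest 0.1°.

≈ 70.6°N, 71.3°W

The haversine formula gives a central angle δ ≈ 2.312 rad (132.5°) between the endpoints. The total great-circle distance is δ·R ≈ 2.312 × 6371 ≈ 14732 km, so the target fraction is f = 6000/14732 ≈ 0.407.
Interpolate at f ≈ 0.407 with slerp weights a = sin((1−f)δ)/sin δ ≈ 1.329, b = sin(fδ)/sin δ ≈ 1.096.
p = a·p₁ + b·p₂ ≈ (0.106, -0.314, 0.943); φ = arcsin(p_z) ≈ 70.62°, λ = atan2(p_y, p_x) ≈ -71.32°.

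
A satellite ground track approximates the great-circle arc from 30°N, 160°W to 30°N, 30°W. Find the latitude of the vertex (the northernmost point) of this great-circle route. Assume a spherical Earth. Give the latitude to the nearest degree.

≈ 54°N

The great circle lies in the plane with unit normal n̂ = (p₁ × p₂)/|p₁ × p₂|.
Here n̂_z ≈ +0.591; the vertex latitude is φ_max = arccos|n̂_z| ≈ 53.8°.
Check via Clairaut: cos φ_max = |cos φ₁| · sin C = cos(30.0°)·sin(43.0°) ≈ 0.591, again giving ≈ 53.8°.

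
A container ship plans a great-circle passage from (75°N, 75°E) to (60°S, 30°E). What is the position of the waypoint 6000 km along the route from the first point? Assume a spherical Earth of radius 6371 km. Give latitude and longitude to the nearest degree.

Convert each endpoint to a unit vector on the sphere (x = cos φ cos λ, y = cos φ sin λ, z = sin φ).
The central angle between the endpoints is δ = arccos(p₁·p₂) ≈ 2.411 rad (138.2°). The total great-circle distance is δ·R ≈ 2.411 × 6371 ≈ 15363 km, so the target fraction is f = 6000/15363 ≈ 0.391.
Interpolate at f ≈ 0.391 with slerp weights a = sin((1−f)δ)/sin δ ≈ 1.491, b = sin(fδ)/sin δ ≈ 1.212.
p = a·p₁ + b·p₂ ≈ (0.625, 0.676, 0.391); φ = arcsin(p_z) ≈ 23.01°, λ = atan2(p_y, p_x) ≈ 47.25°.

≈ (23°N, 47°E)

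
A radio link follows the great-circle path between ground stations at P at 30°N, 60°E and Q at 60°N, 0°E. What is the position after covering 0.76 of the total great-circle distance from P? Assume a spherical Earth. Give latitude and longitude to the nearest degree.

≈ 56°N, 21°E

Convert each endpoint to a unit vector on the sphere (x = cos φ cos λ, y = cos φ sin λ, z = sin φ).
The central angle between the endpoints is δ = arccos(p₁·p₂) ≈ 0.864 rad (49.5°).
Interpolate at f = 0.76 with slerp weights a = sin((1−f)δ)/sin δ ≈ 0.271, b = sin(fδ)/sin δ ≈ 0.803.
p = a·p₁ + b·p₂ ≈ (0.519, 0.203, 0.831); φ = arcsin(p_z) ≈ 56.16°, λ = atan2(p_y, p_x) ≈ 21.38°.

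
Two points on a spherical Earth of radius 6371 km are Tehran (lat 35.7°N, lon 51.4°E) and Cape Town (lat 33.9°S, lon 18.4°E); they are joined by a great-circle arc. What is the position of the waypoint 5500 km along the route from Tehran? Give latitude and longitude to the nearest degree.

≈ lat 10°S, lon 30°E

Write both endpoints as unit vectors p₁, p₂ with components (cos φ cos λ, cos φ sin λ, sin φ).
The central angle between the endpoints is δ = arccos(p₁·p₂) ≈ 1.329 rad (76.1°). The total great-circle distance is δ·R ≈ 1.329 × 6371 ≈ 8465 km, so the target fraction is f = 5500/8465 ≈ 0.650.
Interpolate at f ≈ 0.650 with slerp weights a = sin((1−f)δ)/sin δ ≈ 0.462, b = sin(fδ)/sin δ ≈ 0.783.
p = a·p₁ + b·p₂ ≈ (0.851, 0.498, -0.167); φ = arcsin(p_z) ≈ -9.61°, λ = atan2(p_y, p_x) ≈ 30.37°.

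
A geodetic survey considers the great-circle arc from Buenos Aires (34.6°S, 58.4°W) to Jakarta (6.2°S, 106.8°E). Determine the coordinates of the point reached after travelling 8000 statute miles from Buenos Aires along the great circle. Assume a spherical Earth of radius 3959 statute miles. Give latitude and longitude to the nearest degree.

≈ 26°S, 100°E

Convert each endpoint to a unit vector on the sphere (x = cos φ cos λ, y = cos φ sin λ, z = sin φ).
The central angle between the endpoints is δ = arccos(p₁·p₂) ≈ 2.389 rad (136.9°). The total great-circle distance is δ·R ≈ 2.389 × 3959 ≈ 9458 mi, so the target fraction is f = 8000/9458 ≈ 0.846.
Interpolate at f ≈ 0.846 with slerp weights a = sin((1−f)δ)/sin δ ≈ 0.526, b = sin(fδ)/sin δ ≈ 1.317.
p = a·p₁ + b·p₂ ≈ (-0.151, 0.885, -0.441); φ = arcsin(p_z) ≈ -26.18°, λ = atan2(p_y, p_x) ≈ 99.71°.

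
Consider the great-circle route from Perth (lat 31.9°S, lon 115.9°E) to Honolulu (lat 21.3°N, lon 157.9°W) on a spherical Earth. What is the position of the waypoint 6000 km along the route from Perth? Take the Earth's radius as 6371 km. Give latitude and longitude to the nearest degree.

≈ lat 4°S, lon 165°E

From cos δ = sin φ₁ sin φ₂ + cos φ₁ cos φ₂ cos Δλ, the central angle is δ ≈ 1.711 rad (98.0°). The total great-circle distance is δ·R ≈ 1.711 × 6371 ≈ 10899 km, so the target fraction is f = 6000/10899 ≈ 0.550.
Interpolate at f ≈ 0.550 with slerp weights a = sin((1−f)δ)/sin δ ≈ 0.702, b = sin(fδ)/sin δ ≈ 0.817.
p = a·p₁ + b·p₂ ≈ (-0.965, 0.250, -0.074); φ = arcsin(p_z) ≈ -4.27°, λ = atan2(p_y, p_x) ≈ 165.47°.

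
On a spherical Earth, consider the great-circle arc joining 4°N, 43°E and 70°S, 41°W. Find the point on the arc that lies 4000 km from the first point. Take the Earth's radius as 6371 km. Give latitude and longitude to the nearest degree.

≈ 30°S, 30°E

Convert each endpoint to a unit vector on the sphere (x = cos φ cos λ, y = cos φ sin λ, z = sin φ).
The central angle between the endpoints is δ = arccos(p₁·p₂) ≈ 1.601 rad (91.7°). The total great-circle distance is δ·R ≈ 1.601 × 6371 ≈ 10198 km, so the target fraction is f = 4000/10198 ≈ 0.392.
Interpolate at f ≈ 0.392 with slerp weights a = sin((1−f)δ)/sin δ ≈ 0.827, b = sin(fδ)/sin δ ≈ 0.588.
p = a·p₁ + b·p₂ ≈ (0.755, 0.431, -0.495); φ = arcsin(p_z) ≈ -29.64°, λ = atan2(p_y, p_x) ≈ 29.70°.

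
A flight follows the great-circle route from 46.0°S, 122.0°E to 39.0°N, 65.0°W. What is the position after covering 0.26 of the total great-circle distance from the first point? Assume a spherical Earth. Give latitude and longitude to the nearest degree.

≈ 63°S, 161°W

The haversine formula gives a central angle δ ≈ 2.990 rad (171.3°) between the endpoints.
Interpolate at f = 0.26 with slerp weights a = sin((1−f)δ)/sin δ ≈ 5.302, b = sin(fδ)/sin δ ≈ 4.643.
p = a·p₁ + b·p₂ ≈ (-0.427, -0.146, -0.892); φ = arcsin(p_z) ≈ -63.17°, λ = atan2(p_y, p_x) ≈ -161.06°.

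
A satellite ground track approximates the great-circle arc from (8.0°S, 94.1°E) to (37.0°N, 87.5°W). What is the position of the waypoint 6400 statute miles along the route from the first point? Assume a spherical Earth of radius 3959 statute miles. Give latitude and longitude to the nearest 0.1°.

Convert each endpoint to a unit vector on the sphere (x = cos φ cos λ, y = cos φ sin λ, z = sin φ).
The central angle between the endpoints is δ = arccos(p₁·p₂) ≈ 2.635 rad (151.0°). The total great-circle distance is δ·R ≈ 2.635 × 3959 ≈ 10431 mi, so the target fraction is f = 6400/10431 ≈ 0.614.
Interpolate at f ≈ 0.614 with slerp weights a = sin((1−f)δ)/sin δ ≈ 1.754, b = sin(fδ)/sin δ ≈ 2.058.
p = a·p₁ + b·p₂ ≈ (-0.052, 0.090, 0.995); φ = arcsin(p_z) ≈ 84.02°, λ = atan2(p_y, p_x) ≈ 120.23°.

≈ (84.0°N, 120.2°E)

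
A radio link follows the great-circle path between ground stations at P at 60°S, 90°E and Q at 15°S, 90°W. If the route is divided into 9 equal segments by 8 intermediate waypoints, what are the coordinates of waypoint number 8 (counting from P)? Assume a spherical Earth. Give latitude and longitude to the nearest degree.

≈ 27°S, 90°W

Write both endpoints as unit vectors p₁, p₂ with components (cos φ cos λ, cos φ sin λ, sin φ).
The central angle between the endpoints is δ = arccos(p₁·p₂) ≈ 1.833 rad (105.0°).
Interpolate at f = 8/9 with slerp weights a = sin((1−f)δ)/sin δ ≈ 0.209, b = sin(fδ)/sin δ ≈ 1.034.
p = a·p₁ + b·p₂ ≈ (0.000, -0.894, -0.449); φ = arcsin(p_z) ≈ -26.67°, λ = atan2(p_y, p_x) ≈ -90.00°.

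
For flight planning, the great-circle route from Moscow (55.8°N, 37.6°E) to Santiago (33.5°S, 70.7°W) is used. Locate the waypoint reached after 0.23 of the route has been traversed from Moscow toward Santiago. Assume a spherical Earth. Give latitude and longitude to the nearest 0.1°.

Write both endpoints as unit vectors p₁, p₂ with components (cos φ cos λ, cos φ sin λ, sin φ).
The central angle between the endpoints is δ = arccos(p₁·p₂) ≈ 2.219 rad (127.1°).
Interpolate at f = 0.23 with slerp weights a = sin((1−f)δ)/sin δ ≈ 1.242, b = sin(fδ)/sin δ ≈ 0.613.
p = a·p₁ + b·p₂ ≈ (0.722, -0.056, 0.689); φ = arcsin(p_z) ≈ 43.58°, λ = atan2(p_y, p_x) ≈ -4.44°.

≈ 43.6°N, 4.4°W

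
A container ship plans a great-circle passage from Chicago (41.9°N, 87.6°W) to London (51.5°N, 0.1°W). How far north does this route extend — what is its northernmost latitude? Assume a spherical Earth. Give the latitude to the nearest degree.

≈ 57°N

The great circle lies in the plane with unit normal n̂ = (p₁ × p₂)/|p₁ × p₂|.
Here n̂_z ≈ +0.551; the vertex latitude is φ_max = arccos|n̂_z| ≈ 56.6°.
Check via Clairaut: cos φ_max = |cos φ₁| · sin C = cos(41.9°)·sin(47.8°) ≈ 0.551, again giving ≈ 56.6°.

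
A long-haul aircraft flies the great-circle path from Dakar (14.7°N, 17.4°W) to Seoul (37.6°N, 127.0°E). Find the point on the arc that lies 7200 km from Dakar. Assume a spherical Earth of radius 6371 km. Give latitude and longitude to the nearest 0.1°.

Write both endpoints as unit vectors p₁, p₂ with components (cos φ cos λ, cos φ sin λ, sin φ).
The central angle between the endpoints is δ = arccos(p₁·p₂) ≈ 2.058 rad (117.9°). The total great-circle distance is δ·R ≈ 2.058 × 6371 ≈ 13113 km, so the target fraction is f = 7200/13113 ≈ 0.549.
Interpolate at f ≈ 0.549 with slerp weights a = sin((1−f)δ)/sin δ ≈ 0.906, b = sin(fδ)/sin δ ≈ 1.024.
p = a·p₁ + b·p₂ ≈ (0.348, 0.386, 0.854); φ = arcsin(p_z) ≈ 58.70°, λ = atan2(p_y, p_x) ≈ 47.93°.

≈ 58.7°N, 47.9°E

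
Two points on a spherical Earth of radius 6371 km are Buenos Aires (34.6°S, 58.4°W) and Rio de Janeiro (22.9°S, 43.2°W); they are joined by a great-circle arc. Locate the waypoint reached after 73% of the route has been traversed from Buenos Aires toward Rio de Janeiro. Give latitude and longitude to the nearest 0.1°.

≈ 26.2°S, 47.0°W

Convert each endpoint to a unit vector on the sphere (x = cos φ cos λ, y = cos φ sin λ, z = sin φ).
The central angle between the endpoints is δ = arccos(p₁·p₂) ≈ 0.309 rad (17.7°).
Interpolate at f = 0.73 with slerp weights a = sin((1−f)δ)/sin δ ≈ 0.274, b = sin(fδ)/sin δ ≈ 0.735.
p = a·p₁ + b·p₂ ≈ (0.612, -0.656, -0.442); φ = arcsin(p_z) ≈ -26.22°, λ = atan2(p_y, p_x) ≈ -46.98°.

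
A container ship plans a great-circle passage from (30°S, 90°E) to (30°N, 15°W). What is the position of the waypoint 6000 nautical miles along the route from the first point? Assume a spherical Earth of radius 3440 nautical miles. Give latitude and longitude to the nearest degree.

From cos δ = sin φ₁ sin φ₂ + cos φ₁ cos φ₂ cos Δλ, the central angle is δ ≈ 2.031 rad (116.4°). The total great-circle distance is δ·R ≈ 2.031 × 3440 ≈ 6987 nmi, so the target fraction is f = 6000/6987 ≈ 0.859.
Interpolate at f ≈ 0.859 with slerp weights a = sin((1−f)δ)/sin δ ≈ 0.316, b = sin(fδ)/sin δ ≈ 1.099.
p = a·p₁ + b·p₂ ≈ (0.920, 0.027, 0.392); φ = arcsin(p_z) ≈ 23.07°, λ = atan2(p_y, p_x) ≈ 1.68°.

≈ (23°N, 2°E)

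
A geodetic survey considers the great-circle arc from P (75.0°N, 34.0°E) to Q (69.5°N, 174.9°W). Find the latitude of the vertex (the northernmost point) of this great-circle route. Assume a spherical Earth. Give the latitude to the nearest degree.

≈ 86°N

The great circle lies in the plane with unit normal n̂ = (p₁ × p₂)/|p₁ × p₂|.
Here n̂_z ≈ +0.078; the vertex latitude is φ_max = arccos|n̂_z| ≈ 85.5°.
Check via Clairaut: cos φ_max = |cos φ₁| · sin C = cos(75.0°)·sin(17.4°) ≈ 0.078, again giving ≈ 85.5°.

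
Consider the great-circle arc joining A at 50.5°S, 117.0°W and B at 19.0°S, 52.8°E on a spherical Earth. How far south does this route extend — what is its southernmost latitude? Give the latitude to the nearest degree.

The great circle lies in the plane with unit normal n̂ = (p₁ × p₂)/|p₁ × p₂|.
Here n̂_z ≈ +0.113; the vertex latitude is φ_max = arccos|n̂_z| ≈ 83.5°.
Check via Clairaut: cos φ_max = |cos φ₁| · sin C = cos(50.5°)·sin(169.7°) ≈ 0.113, again giving ≈ 83.5°.

≈ 83°S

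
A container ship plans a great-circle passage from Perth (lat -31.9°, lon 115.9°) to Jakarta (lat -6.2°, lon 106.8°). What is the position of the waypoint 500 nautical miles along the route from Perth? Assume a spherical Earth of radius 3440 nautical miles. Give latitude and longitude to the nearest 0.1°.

≈ lat -24.0°, lon 112.8°

Convert each endpoint to a unit vector on the sphere (x = cos φ cos λ, y = cos φ sin λ, z = sin φ).
The central angle between the endpoints is δ = arccos(p₁·p₂) ≈ 0.472 rad (27.1°). The total great-circle distance is δ·R ≈ 0.472 × 3440 ≈ 1625 nmi, so the target fraction is f = 500/1625 ≈ 0.308.
Interpolate at f ≈ 0.308 with slerp weights a = sin((1−f)δ)/sin δ ≈ 0.706, b = sin(fδ)/sin δ ≈ 0.318.
p = a·p₁ + b·p₂ ≈ (-0.353, 0.842, -0.407); φ = arcsin(p_z) ≈ -24.05°, λ = atan2(p_y, p_x) ≈ 112.76°.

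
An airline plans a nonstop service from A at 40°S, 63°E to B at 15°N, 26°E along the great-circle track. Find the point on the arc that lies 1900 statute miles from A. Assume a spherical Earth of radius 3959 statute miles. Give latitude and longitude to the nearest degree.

Write both endpoints as unit vectors p₁, p₂ with components (cos φ cos λ, cos φ sin λ, sin φ).
The central angle between the endpoints is δ = arccos(p₁·p₂) ≈ 1.132 rad (64.9°). The total great-circle distance is δ·R ≈ 1.132 × 3959 ≈ 4483 mi, so the target fraction is f = 1900/4483 ≈ 0.424.
Interpolate at f ≈ 0.424 with slerp weights a = sin((1−f)δ)/sin δ ≈ 0.671, b = sin(fδ)/sin δ ≈ 0.510.
p = a·p₁ + b·p₂ ≈ (0.676, 0.674, -0.299); φ = arcsin(p_z) ≈ -17.40°, λ = atan2(p_y, p_x) ≈ 44.90°.

≈ 17°S, 45°E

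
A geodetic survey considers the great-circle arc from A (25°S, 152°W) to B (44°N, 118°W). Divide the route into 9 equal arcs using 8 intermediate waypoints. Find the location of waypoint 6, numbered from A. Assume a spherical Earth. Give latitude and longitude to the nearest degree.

≈ (22°N, 132°W)

Convert each endpoint to a unit vector on the sphere (x = cos φ cos λ, y = cos φ sin λ, z = sin φ).
The central angle between the endpoints is δ = arccos(p₁·p₂) ≈ 1.321 rad (75.7°).
Interpolate at f = 6/9 with slerp weights a = sin((1−f)δ)/sin δ ≈ 0.440, b = sin(fδ)/sin δ ≈ 0.796.
p = a·p₁ + b·p₂ ≈ (-0.621, -0.693, 0.367); φ = arcsin(p_z) ≈ 21.53°, λ = atan2(p_y, p_x) ≈ -131.87°.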